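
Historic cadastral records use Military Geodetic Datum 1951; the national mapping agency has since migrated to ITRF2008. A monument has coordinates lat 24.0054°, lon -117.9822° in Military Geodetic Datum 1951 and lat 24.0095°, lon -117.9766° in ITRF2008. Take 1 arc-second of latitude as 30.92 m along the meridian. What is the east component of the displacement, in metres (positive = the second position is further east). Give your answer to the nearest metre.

Δφ = 24.0095° − 24.0054° = +0.0041°; Δλ = -117.9766° − -117.9822° = +0.0056°.
1° of latitude = 3600 × 30.92 = 111312 m.
ΔN = Δφ × 111312 = 456.4 m; ΔE = Δλ × 111312 × cos(24.0054°) = +0.0056 × 111312 × 0.913507 = 569.4 m.

ΔE = 569 m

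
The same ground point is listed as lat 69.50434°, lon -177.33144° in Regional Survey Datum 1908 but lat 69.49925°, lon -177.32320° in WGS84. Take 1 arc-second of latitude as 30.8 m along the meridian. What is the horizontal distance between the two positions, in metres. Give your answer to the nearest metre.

649 m

Δφ = 69.49925° − 69.50434° = -0.00509°; Δλ = -177.32320° − -177.33144° = +0.00824°.
1° of latitude = 3600 × 30.80 = 110880 m.
ΔN = Δφ × 110880 = -564.4 m; ΔE = Δλ × 110880 × cos(69.50434°) = +0.00824 × 110880 × 0.350136 = 319.9 m.
Distance = √(ΔE² + ΔN²) = √(319.9² + (-564.4)²) = 648.7 m.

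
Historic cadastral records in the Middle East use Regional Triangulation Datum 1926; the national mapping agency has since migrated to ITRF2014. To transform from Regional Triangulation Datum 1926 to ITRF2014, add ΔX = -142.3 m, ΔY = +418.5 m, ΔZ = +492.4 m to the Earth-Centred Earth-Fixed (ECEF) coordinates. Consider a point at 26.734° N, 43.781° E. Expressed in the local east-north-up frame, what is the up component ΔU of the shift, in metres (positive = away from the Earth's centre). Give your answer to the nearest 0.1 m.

At φ = 26.734°, λ = 43.781°: sin φ = 0.449849, cos φ = 0.893105, sin λ = 0.691904, cos λ = 0.721990.
ΔU = cos φ cos λ·ΔX + cos φ sin λ·ΔY + sin φ·ΔZ = (0.893105)(0.721990)(-142.3) + (0.893105)(0.691904)(418.5) + (0.449849)(492.4) = 388.36 m.

ΔU = 388.4 m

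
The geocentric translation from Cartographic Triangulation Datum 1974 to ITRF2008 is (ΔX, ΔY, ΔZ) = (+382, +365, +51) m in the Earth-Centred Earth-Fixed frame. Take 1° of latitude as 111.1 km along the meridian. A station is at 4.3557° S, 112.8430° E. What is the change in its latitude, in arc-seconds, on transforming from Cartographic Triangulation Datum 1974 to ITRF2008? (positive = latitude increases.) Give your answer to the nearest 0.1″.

Δφ = 2.1″

sin φ = -0.075948, cos φ = 0.997112, sin λ = 0.921572, cos λ = -0.388207.
North component: ΔN = −sin φ cos λ·ΔX − sin φ sin λ·ΔY + cos φ·ΔZ = −(-0.075948)(-0.388207)(382) − (-0.075948)(0.921572)(365) + (0.997112)(51) = 65.14 m.
1° of latitude spans 111100 m, so Δφ = 65.14 / 111100 × 3600 = 2.111″.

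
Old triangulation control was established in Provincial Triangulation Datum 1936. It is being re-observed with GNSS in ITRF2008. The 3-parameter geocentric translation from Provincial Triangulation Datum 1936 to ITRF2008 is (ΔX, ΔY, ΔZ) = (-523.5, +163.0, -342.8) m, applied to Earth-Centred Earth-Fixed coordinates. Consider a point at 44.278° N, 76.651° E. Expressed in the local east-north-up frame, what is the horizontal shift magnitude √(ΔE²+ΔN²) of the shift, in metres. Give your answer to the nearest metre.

611 m

At φ = 44.278°, λ = 76.651°: sin φ = 0.698140, cos φ = 0.715961, sin λ = 0.972982, cos λ = 0.230882.
ΔE = −sin λ·ΔX + cos λ·ΔY = −(0.972982)·(-523.5) + (0.230882)·(163.0) = 546.99 m.
ΔN = −sin φ cos λ·ΔX − sin φ sin λ·ΔY + cos φ·ΔZ = −(0.698140)(0.230882)(-523.5) − (0.698140)(0.972982)(163.0) + (0.715961)(-342.8) = -271.77 m.
Horizontal magnitude = √(ΔE² + ΔN²) = √(546.99² + (-271.77)²) = 610.78 m.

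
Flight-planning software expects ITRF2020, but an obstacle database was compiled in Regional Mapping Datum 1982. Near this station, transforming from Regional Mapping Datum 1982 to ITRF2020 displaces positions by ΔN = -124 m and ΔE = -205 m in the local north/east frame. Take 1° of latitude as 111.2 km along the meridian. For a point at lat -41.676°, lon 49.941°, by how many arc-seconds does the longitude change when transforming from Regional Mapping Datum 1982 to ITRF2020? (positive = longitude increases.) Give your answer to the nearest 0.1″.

At latitude -41.676°, cos φ = 0.746917.
1° of longitude at this latitude = 111.2 × cos φ = 83.06 km, so Δλ = -205.0 / 83057.1 = -0.0024682° = -8.885″.

Δλ = -8.9″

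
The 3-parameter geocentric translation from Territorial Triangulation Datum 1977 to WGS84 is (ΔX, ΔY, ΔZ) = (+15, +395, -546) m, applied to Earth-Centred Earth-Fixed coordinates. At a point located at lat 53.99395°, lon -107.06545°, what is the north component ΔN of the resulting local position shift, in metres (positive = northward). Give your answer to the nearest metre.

ΔN = -12 m

The local north axis is (−sin φ cos λ, −sin φ sin λ, cos φ), giving ΔN = 3.561 + 305.468 − 320.977 = -11.95 m.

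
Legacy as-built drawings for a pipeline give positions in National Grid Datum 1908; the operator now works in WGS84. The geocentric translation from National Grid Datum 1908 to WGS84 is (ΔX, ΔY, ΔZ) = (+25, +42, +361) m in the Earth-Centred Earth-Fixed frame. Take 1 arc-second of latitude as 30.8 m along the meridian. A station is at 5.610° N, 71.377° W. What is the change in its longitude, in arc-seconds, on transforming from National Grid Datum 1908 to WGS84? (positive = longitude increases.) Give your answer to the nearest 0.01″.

sin φ = 0.097757, cos φ = 0.995210, sin λ = -0.947640, cos λ = 0.319340.
East component: ΔE = −sin λ·ΔX + cos λ·ΔY = −(-0.947640)(25) + (0.319340)(42) = 37.10 m.
1° of latitude spans 3600 × 30.80 = 110880 m; at latitude φ, 1° of longitude spans that × cos φ = 110348.9 m, so Δλ = 37.10 / 110348.9 × 3600 = 1.210″.

Δλ = 1.21″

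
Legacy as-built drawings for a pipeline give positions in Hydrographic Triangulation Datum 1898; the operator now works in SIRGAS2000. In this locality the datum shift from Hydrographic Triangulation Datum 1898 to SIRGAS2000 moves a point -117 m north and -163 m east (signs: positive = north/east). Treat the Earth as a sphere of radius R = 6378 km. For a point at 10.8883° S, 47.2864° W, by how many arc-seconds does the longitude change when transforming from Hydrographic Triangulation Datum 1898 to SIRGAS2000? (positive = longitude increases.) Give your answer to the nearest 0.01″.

Δλ = -5.37″

At latitude -10.8883°, cos φ = 0.981997.
One radian of longitude at latitude φ spans R cos φ, so Δλ = ΔE / (R cos φ) = -163.0 / (6378000 × 0.981997) = -2.6025e-05 rad = -5.368″.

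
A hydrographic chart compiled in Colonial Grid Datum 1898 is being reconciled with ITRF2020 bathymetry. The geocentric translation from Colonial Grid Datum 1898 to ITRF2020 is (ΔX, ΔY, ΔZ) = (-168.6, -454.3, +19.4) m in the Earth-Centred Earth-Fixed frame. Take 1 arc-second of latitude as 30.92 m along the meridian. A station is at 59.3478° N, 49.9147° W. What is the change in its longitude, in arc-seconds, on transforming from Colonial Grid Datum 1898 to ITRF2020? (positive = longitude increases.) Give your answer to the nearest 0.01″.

Δλ = -26.74″

sin φ = 0.860278, cos φ = 0.509825, sin λ = -0.765087, cos λ = 0.643927.
East component: ΔE = −sin λ·ΔX + cos λ·ΔY = −(-0.765087)(-168.6) + (0.643927)(-454.3) = -421.53 m.
1° of latitude spans 3600 × 30.92 = 111312 m; at latitude φ, 1° of longitude spans that × cos φ = 56749.7 m, so Δλ = -421.53 / 56749.7 × 3600 = -26.740″.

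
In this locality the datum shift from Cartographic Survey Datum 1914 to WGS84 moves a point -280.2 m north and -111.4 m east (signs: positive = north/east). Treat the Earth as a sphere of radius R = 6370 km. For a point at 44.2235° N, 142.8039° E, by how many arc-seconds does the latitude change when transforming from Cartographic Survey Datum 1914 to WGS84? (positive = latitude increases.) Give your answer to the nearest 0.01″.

On a sphere of radius R, 1 rad of latitude = R, so Δφ = ΔN / R = -280.2 / 6370000 = -4.3987e-05 rad = -9.073″.

Δφ = -9.07″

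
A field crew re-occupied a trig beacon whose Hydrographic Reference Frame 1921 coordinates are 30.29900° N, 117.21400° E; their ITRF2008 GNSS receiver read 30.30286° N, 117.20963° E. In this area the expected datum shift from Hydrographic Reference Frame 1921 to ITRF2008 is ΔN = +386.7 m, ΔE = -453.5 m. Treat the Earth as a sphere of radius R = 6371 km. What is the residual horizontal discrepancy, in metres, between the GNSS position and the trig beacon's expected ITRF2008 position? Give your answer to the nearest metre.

Observed coordinate differences: Δφ = +0.00386°, Δλ = -0.00437°.
Converting to metres (1° lat = 111195 m, cos φ = 0.863404): observed ΔN = 429.2 m, observed ΔE = -419.5 m.
Subtracting the expected shift leaves a residual of 429.2 − (386.7) = 42.5 m north and -419.5 − (-453.5) = 34.0 m east.
Residual distance = √(42.5² + 34.0²) = 54.4 m.

54 m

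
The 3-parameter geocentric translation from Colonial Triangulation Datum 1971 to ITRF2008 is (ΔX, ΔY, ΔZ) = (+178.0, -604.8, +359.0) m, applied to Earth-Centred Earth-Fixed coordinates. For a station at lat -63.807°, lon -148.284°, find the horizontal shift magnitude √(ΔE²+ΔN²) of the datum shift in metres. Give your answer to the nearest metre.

At φ = -63.807°, λ = -148.284°: sin φ = -0.897312, cos φ = 0.441396, sin λ = -0.525709, cos λ = -0.850664.
ΔE = −sin λ·ΔX + cos λ·ΔY = −(-0.525709)·(178.0) + (-0.850664)·(-604.8) = 608.06 m.
ΔN = −sin φ cos λ·ΔX − sin φ sin λ·ΔY + cos φ·ΔZ = −(-0.897312)(-0.850664)(178.0) − (-0.897312)(-0.525709)(-604.8) + (0.441396)(359.0) = 307.89 m.
Horizontal magnitude = √(ΔE² + ΔN²) = √(608.06² + 307.89²) = 681.57 m.

682 m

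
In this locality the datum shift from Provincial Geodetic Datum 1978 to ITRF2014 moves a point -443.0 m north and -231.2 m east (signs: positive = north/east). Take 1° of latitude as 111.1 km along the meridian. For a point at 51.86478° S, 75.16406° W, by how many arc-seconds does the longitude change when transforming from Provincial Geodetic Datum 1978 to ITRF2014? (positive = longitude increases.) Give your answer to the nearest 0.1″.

At latitude -51.86478°, cos φ = 0.617519.
1° of longitude at this latitude = 111.1 × cos φ = 68.61 km, so Δλ = -231.2 / 68606.4 = -0.0033699° = -12.132″.

Δλ = -12.1″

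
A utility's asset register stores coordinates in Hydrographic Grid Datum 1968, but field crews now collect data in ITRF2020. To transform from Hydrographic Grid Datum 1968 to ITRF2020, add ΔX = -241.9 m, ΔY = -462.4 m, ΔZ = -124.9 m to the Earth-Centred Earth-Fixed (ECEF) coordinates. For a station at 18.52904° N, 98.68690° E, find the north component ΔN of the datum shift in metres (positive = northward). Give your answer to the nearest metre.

At φ = 18.52904°, λ = 98.68690°: sin φ = 0.317785, cos φ = 0.948163, sin λ = 0.988528, cos λ = -0.151035.
ΔN = −sin φ cos λ·ΔX − sin φ sin λ·ΔY + cos φ·ΔZ = −(0.317785)(-0.151035)(-241.9) − (0.317785)(0.988528)(-462.4) + (0.948163)(-124.9) = 15.22 m.

ΔN = 15 m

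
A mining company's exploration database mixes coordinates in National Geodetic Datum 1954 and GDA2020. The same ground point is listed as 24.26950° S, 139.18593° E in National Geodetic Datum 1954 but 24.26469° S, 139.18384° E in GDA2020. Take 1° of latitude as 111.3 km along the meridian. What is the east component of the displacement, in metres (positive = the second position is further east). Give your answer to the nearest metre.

Δφ = -24.26469° − -24.26950° = +0.00481°; Δλ = 139.18384° − 139.18593° = -0.00209°.
ΔN = Δφ × 111300 = 535.4 m; ΔE = Δλ × 111300 × cos(-24.26950°) = -0.00209 × 111300 × 0.911622 = -212.1 m.

ΔE = -212 m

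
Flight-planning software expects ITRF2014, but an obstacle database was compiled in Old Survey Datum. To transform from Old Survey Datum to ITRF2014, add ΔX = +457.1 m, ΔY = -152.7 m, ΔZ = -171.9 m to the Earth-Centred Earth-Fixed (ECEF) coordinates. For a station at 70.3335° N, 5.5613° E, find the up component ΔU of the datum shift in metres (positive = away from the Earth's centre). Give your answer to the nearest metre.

ΔU = -14 m

At φ = 70.3335°, λ = 5.5613°: sin φ = 0.941667, cos φ = 0.336545, sin λ = 0.096911, cos λ = 0.995293.
ΔU = cos φ cos λ·ΔX + cos φ sin λ·ΔY + sin φ·ΔZ = (0.336545)(0.995293)(457.1) + (0.336545)(0.096911)(-152.7) + (0.941667)(-171.9) = -13.74 m.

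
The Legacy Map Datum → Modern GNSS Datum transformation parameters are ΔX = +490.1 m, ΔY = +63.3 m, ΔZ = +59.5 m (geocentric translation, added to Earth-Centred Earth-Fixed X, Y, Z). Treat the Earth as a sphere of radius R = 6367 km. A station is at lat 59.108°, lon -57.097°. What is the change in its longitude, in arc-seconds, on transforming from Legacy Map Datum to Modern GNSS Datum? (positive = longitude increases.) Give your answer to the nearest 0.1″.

Δλ = 28.1″

sin φ = 0.858137, cos φ = 0.513421, sin λ = -0.839591, cos λ = 0.543218.
East component: ΔE = −sin λ·ΔX + cos λ·ΔY = −(-0.839591)(490.1) + (0.543218)(63.3) = 445.87 m.
1° of latitude spans πR/180 = 111125 m; at latitude φ, 1° of longitude spans that × cos φ = 57054.0 m, so Δλ = 445.87 / 57054.0 × 3600 = 28.134″.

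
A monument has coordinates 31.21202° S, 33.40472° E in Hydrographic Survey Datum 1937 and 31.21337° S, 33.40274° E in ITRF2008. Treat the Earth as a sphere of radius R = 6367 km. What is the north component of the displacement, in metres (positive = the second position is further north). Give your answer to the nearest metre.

Δφ = -31.21337° − -31.21202° = -0.00135°; Δλ = 33.40274° − 33.40472° = -0.00198°.
1° along a meridian = πR/180 = 111125 m.
ΔN = Δφ × 111125 = -150.0 m; ΔE = Δλ × 111125 × cos(-31.21202°) = -0.00198 × 111125 × 0.855256 = -188.2 m.

ΔN = -150 m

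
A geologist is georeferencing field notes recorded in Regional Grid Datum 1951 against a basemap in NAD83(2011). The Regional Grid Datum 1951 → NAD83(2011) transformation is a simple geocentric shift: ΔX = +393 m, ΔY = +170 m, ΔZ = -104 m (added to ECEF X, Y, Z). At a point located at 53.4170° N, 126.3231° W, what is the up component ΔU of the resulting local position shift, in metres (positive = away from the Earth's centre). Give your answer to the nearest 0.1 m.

ΔU = -303.9 m

At φ = 53.4170°, λ = -126.3231°: sin φ = 0.802994, cos φ = 0.595987, sin λ = -0.805690, cos λ = -0.592338.
ΔU = cos φ cos λ·ΔX + cos φ sin λ·ΔY + sin φ·ΔZ = (0.595987)(-0.592338)(393) + (0.595987)(-0.805690)(170) + (0.802994)(-104) = -303.88 m.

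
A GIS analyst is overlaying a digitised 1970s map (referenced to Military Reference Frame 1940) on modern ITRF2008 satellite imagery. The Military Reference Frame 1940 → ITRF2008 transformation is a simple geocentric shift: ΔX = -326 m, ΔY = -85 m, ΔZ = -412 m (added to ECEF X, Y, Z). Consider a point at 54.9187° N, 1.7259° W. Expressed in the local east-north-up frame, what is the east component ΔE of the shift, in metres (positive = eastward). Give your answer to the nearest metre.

At φ = 54.9187°, λ = -1.7259°: sin φ = 0.818337, cos φ = 0.574738, sin λ = -0.030118, cos λ = 0.999546.
ΔE = −sin λ·ΔX + cos λ·ΔY = −(-0.030118)·(-326) + (0.999546)·(-85) = -94.78 m.

ΔE = -95 m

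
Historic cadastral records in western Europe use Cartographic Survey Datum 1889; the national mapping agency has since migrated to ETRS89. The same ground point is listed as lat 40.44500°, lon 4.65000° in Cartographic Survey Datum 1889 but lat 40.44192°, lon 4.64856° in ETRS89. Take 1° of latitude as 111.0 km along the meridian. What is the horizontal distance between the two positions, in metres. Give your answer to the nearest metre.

Δφ = 40.44192° − 40.44500° = -0.00308°; Δλ = 4.64856° − 4.65000° = -0.00144°.
ΔN = Δφ × 111000 = -341.9 m; ΔE = Δλ × 111000 × cos(40.44500°) = -0.00144 × 111000 × 0.761029 = -121.6 m.
Distance = √(ΔE² + ΔN²) = √((-121.6)² + (-341.9)²) = 362.9 m.

363 m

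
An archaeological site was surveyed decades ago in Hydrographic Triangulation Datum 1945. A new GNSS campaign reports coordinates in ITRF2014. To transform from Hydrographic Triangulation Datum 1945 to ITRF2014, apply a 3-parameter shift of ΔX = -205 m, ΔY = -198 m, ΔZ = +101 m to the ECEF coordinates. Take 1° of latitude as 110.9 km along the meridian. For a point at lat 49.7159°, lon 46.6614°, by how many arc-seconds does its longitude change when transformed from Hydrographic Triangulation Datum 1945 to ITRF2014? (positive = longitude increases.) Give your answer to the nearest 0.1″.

sin φ = 0.762848, cos φ = 0.646578, sin λ = 0.727311, cos λ = 0.686308.
East component: ΔE = −sin λ·ΔX + cos λ·ΔY = −(0.727311)(-205) + (0.686308)(-198) = 13.21 m.
1° of latitude spans 110900 m; at latitude φ, 1° of longitude spans that × cos φ = 71705.5 m, so Δλ = 13.21 / 71705.5 × 3600 = 0.663″.

Δλ = 0.7″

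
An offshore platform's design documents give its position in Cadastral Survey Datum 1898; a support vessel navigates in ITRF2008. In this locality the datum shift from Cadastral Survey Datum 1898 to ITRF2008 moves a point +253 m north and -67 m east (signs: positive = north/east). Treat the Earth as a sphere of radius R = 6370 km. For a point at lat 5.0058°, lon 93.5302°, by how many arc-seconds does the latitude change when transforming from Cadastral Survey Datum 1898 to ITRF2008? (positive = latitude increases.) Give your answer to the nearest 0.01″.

On a sphere of radius R, 1 rad of latitude = R, so Δφ = ΔN / R = 253.0 / 6370000 = 3.9717e-05 rad = 8.192″.

Δφ = 8.19″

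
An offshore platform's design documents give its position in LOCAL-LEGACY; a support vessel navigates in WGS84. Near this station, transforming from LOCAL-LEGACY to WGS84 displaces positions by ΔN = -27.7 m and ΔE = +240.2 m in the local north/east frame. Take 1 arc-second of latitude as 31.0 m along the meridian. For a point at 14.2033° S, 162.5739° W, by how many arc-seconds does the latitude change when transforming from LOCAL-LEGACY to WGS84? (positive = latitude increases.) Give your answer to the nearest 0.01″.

Δφ = -0.89″

1″ of latitude = 31.00 m, so Δφ = -27.7 / 31.00 = -0.894″.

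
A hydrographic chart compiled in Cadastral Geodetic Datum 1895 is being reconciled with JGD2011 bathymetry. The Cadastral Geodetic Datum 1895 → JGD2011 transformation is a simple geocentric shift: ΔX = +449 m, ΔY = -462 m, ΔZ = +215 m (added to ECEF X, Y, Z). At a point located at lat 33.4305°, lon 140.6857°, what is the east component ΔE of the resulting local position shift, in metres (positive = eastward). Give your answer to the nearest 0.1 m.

ΔE = 73.0 m

At φ = 33.4305°, λ = 140.6857°: sin φ = 0.550925, cos φ = 0.834555, sin λ = 0.633574, cos λ = -0.773682.
ΔE = −sin λ·ΔX + cos λ·ΔY = −(0.633574)·(449) + (-0.773682)·(-462) = 72.97 m.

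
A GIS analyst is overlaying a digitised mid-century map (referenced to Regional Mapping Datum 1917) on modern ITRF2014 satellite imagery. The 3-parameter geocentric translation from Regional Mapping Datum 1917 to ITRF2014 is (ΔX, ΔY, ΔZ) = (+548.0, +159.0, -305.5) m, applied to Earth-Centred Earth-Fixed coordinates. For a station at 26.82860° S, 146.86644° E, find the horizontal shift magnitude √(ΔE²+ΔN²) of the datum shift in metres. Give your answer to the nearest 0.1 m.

617.5 m

At φ = -26.82860°, λ = 146.86644°: sin φ = -0.451323, cos φ = 0.892361, sin λ = 0.546593, cos λ = -0.837399.
ΔE = −sin λ·ΔX + cos λ·ΔY = −(0.546593)·(548.0) + (-0.837399)·(159.0) = -432.68 m.
ΔN = −sin φ cos λ·ΔX − sin φ sin λ·ΔY + cos φ·ΔZ = −(-0.451323)(-0.837399)(548.0) − (-0.451323)(0.546593)(159.0) + (0.892361)(-305.5) = -440.50 m.
Horizontal magnitude = √(ΔE² + ΔN²) = √((-432.68)² + (-440.50)²) = 617.46 m.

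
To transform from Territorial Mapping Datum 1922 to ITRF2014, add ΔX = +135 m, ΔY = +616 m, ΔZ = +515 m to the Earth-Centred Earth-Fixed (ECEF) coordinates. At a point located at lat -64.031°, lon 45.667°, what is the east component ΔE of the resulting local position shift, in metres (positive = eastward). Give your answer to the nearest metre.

ΔE = 334 m

The local east axis at (φ, λ) is (−sin λ, cos λ, 0), so ΔE = −sin(45.667°)·135 + cos(45.667°)·616 = 333.91 m.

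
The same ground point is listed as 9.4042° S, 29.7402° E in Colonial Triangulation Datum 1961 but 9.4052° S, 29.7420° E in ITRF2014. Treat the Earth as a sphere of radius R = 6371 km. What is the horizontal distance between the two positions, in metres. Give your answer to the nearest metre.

227 m

Δφ = -9.4052° − -9.4042° = -0.0010°; Δλ = 29.7420° − 29.7402° = +0.0018°.
1° along a meridian = πR/180 = 111195 m.
ΔN = Δφ × 111195 = -111.2 m; ΔE = Δλ × 111195 × cos(-9.4042°) = +0.0018 × 111195 × 0.986560 = 197.5 m.
Distance = √(ΔE² + ΔN²) = √(197.5² + (-111.2)²) = 226.6 m.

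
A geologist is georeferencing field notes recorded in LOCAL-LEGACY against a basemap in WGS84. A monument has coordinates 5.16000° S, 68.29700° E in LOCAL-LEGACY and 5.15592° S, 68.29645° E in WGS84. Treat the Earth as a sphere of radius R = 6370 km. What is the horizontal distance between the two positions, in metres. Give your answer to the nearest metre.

458 m

Δφ = -5.15592° − -5.16000° = +0.00408°; Δλ = 68.29645° − 68.29700° = -0.00055°.
1° along a meridian = πR/180 = 111177 m.
ΔN = Δφ × 111177 = 453.6 m; ΔE = Δλ × 111177 × cos(-5.16000°) = -0.00055 × 111177 × 0.995947 = -60.9 m.
Distance = √(ΔE² + ΔN²) = √((-60.9)² + 453.6²) = 457.7 m.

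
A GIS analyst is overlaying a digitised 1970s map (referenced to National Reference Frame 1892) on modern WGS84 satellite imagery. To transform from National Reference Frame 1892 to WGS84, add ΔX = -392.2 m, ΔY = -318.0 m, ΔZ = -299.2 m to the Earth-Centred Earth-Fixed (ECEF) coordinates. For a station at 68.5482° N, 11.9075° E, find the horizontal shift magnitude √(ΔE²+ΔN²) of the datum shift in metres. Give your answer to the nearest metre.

The local east axis at (φ, λ) is (−sin λ, cos λ, 0), so ΔE = −sin(11.9075°)·(-392.2) + cos(11.9075°)·(-318.0) = -230.23 m.
The local north axis is (−sin φ cos λ, −sin φ sin λ, cos φ), giving ΔN = 357.176 + 61.068 − 109.423 = 308.82 m.
Horizontal magnitude = √(ΔE² + ΔN²) = √((-230.23)² + 308.82²) = 385.20 m.

385 m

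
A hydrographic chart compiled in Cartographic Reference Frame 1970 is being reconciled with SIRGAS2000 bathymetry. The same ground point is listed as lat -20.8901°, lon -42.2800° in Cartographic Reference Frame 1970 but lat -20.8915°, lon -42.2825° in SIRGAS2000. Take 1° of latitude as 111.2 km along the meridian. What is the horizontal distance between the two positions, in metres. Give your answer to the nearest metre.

303 m

Δφ = -20.8915° − -20.8901° = -0.0014°; Δλ = -42.2825° − -42.2800° = -0.0025°.
ΔN = Δφ × 111200 = -155.7 m; ΔE = Δλ × 111200 × cos(-20.8901°) = -0.0025 × 111200 × 0.934266 = -259.7 m.
Distance = √(ΔE² + ΔN²) = √((-259.7)² + (-155.7)²) = 302.8 m.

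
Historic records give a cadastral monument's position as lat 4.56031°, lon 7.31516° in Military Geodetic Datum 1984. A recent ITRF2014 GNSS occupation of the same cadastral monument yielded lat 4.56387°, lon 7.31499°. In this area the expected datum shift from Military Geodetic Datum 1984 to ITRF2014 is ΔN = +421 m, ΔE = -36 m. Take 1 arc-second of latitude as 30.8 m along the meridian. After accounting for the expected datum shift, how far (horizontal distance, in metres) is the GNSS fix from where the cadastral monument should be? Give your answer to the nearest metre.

31 m

Observed coordinate differences: Δφ = +0.00356°, Δλ = -0.00017°.
Converting to metres (1° lat = 110880 m, cos φ = 0.996834): observed ΔN = 394.7 m, observed ΔE = -18.8 m.
Subtracting the expected shift leaves a residual of 394.7 − (421) = -26.3 m north and -18.8 − (-36) = 17.2 m east.
Residual distance = √((-26.3)² + 17.2²) = 31.4 m.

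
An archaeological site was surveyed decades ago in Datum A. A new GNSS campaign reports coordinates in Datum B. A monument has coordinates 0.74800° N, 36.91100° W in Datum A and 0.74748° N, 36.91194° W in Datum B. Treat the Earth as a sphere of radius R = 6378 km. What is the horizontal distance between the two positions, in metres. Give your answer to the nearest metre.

120 m

Δφ = 0.74748° − 0.74800° = -0.00052°; Δλ = -36.91194° − -36.91100° = -0.00094°.
1° along a meridian = πR/180 = 111317 m.
ΔN = Δφ × 111317 = -57.9 m; ΔE = Δλ × 111317 × cos(0.74800°) = -0.00094 × 111317 × 0.999915 = -104.6 m.
Distance = √(ΔE² + ΔN²) = √((-104.6)² + (-57.9)²) = 119.6 m.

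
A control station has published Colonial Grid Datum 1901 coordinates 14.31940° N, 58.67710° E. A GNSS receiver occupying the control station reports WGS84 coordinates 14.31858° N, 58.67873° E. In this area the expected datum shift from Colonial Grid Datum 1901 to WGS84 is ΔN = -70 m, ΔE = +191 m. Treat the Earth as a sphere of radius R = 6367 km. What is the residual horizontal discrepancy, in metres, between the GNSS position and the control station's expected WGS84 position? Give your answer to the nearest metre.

26 m

Observed coordinate differences: Δφ = -0.00082°, Δλ = +0.00163°.
Converting to metres (1° lat = 111125 m, cos φ = 0.968932): observed ΔN = -91.1 m, observed ΔE = 175.5 m.
Subtracting the expected shift leaves a residual of -91.1 − (-70) = -21.1 m north and 175.5 − (191) = -15.5 m east.
Residual distance = √((-21.1)² + (-15.5)²) = 26.2 m.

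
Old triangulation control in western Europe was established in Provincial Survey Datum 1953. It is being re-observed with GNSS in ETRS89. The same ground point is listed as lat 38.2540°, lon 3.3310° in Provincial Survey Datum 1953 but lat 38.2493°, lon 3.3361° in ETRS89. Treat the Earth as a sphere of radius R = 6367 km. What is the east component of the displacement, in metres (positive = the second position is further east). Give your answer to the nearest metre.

Δφ = 38.2493° − 38.2540° = -0.0047°; Δλ = 3.3361° − 3.3310° = +0.0051°.
1° along a meridian = πR/180 = 111125 m.
ΔN = Δφ × 111125 = -522.3 m; ΔE = Δλ × 111125 × cos(38.2540°) = +0.0051 × 111125 × 0.785274 = 445.0 m.

ΔE = 445 m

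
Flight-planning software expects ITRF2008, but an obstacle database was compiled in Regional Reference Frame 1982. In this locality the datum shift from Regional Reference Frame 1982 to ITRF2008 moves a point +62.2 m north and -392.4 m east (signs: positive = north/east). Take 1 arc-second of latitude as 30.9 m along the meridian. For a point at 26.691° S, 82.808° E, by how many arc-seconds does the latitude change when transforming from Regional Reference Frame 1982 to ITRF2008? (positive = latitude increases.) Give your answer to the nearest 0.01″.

1″ of latitude = 30.90 m, so Δφ = 62.2 / 30.90 = 2.013″.

Δφ = 2.01″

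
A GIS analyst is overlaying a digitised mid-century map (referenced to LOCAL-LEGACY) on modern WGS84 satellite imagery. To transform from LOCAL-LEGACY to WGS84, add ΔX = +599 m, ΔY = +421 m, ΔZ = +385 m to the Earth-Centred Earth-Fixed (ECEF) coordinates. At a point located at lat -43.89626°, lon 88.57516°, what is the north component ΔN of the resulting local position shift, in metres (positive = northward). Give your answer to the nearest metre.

ΔN = 580 m

The local north axis is (−sin φ cos λ, −sin φ sin λ, cos φ), giving ΔN = 10.327 + 291.812 + 277.430 = 579.57 m.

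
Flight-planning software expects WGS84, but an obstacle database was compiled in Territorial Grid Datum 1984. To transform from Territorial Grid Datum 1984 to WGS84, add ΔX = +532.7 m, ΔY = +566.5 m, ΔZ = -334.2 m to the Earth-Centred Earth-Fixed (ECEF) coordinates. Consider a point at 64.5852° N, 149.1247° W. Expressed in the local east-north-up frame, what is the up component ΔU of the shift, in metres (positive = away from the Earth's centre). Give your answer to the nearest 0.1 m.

At φ = 64.5852°, λ = -149.1247°: sin φ = 0.903224, cos φ = 0.429168, sin λ = -0.513171, cos λ = -0.858286.
ΔU = cos φ cos λ·ΔX + cos φ sin λ·ΔY + sin φ·ΔZ = (0.429168)(-0.858286)(532.7) + (0.429168)(-0.513171)(566.5) + (0.903224)(-334.2) = -622.84 m.

ΔU = -622.8 m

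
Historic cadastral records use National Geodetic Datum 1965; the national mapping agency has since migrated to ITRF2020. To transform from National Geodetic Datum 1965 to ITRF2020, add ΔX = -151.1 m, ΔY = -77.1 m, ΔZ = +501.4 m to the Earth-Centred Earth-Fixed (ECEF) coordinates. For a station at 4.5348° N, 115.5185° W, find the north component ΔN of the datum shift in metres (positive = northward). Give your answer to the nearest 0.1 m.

ΔN = 489.2 m

The local north axis is (−sin φ cos λ, −sin φ sin λ, cos φ), giving ΔN = -5.147 − 5.501 + 499.830 = 489.18 m.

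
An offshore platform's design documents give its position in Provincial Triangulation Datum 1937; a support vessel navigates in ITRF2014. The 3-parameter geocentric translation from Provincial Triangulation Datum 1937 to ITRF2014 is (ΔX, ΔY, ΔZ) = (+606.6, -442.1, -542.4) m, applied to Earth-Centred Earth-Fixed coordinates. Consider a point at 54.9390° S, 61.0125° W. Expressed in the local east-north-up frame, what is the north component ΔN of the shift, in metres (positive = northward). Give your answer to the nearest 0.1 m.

At φ = -54.9390°, λ = -61.0125°: sin φ = -0.818541, cos φ = 0.574448, sin λ = -0.874725, cos λ = 0.484619.
ΔN = −sin φ cos λ·ΔX − sin φ sin λ·ΔY + cos φ·ΔZ = −(-0.818541)(0.484619)(606.6) − (-0.818541)(-0.874725)(-442.1) + (0.574448)(-542.4) = 245.59 m.

ΔN = 245.6 m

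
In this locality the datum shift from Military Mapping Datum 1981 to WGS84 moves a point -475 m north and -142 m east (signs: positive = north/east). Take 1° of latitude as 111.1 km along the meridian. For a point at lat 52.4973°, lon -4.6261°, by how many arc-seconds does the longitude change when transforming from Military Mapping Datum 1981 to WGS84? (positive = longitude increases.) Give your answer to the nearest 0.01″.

Δλ = -7.56″

At latitude 52.4973°, cos φ = 0.608799.
1° of longitude at this latitude = 111.1 × cos φ = 67.64 km, so Δλ = -142.0 / 67637.5 = -0.0020994° = -7.558″.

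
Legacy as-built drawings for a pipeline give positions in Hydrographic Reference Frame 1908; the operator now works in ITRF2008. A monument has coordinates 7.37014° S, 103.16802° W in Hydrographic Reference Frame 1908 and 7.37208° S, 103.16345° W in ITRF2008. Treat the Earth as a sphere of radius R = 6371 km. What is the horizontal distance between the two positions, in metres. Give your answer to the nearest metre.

Δφ = -7.37208° − -7.37014° = -0.00194°; Δλ = -103.16345° − -103.16802° = +0.00457°.
1° along a meridian = πR/180 = 111195 m.
ΔN = Δφ × 111195 = -215.7 m; ΔE = Δλ × 111195 × cos(-7.37014°) = +0.00457 × 111195 × 0.991738 = 504.0 m.
Distance = √(ΔE² + ΔN²) = √(504.0² + (-215.7)²) = 548.2 m.

548 m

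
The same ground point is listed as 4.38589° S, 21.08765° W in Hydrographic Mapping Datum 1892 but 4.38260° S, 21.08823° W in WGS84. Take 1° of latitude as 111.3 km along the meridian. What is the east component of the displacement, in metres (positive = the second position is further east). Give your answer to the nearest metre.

ΔE = -64 m

Δφ = -4.38260° − -4.38589° = +0.00329°; Δλ = -21.08823° − -21.08765° = -0.00058°.
ΔN = Δφ × 111300 = 366.2 m; ΔE = Δλ × 111300 × cos(-4.38589°) = -0.00058 × 111300 × 0.997072 = -64.4 m.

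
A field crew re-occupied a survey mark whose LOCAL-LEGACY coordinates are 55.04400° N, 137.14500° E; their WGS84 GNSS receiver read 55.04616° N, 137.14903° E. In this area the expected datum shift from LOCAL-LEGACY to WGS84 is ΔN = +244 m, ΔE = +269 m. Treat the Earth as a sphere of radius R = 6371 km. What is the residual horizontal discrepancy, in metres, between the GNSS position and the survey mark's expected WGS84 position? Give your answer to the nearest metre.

13 m

Observed coordinate differences: Δφ = +0.00216°, Δλ = +0.00403°.
Converting to metres (1° lat = 111195 m, cos φ = 0.572947): observed ΔN = 240.2 m, observed ΔE = 256.7 m.
Subtracting the expected shift leaves a residual of 240.2 − (244) = -3.8 m north and 256.7 − (269) = -12.3 m east.
Residual distance = √((-3.8)² + (-12.3)²) = 12.8 m.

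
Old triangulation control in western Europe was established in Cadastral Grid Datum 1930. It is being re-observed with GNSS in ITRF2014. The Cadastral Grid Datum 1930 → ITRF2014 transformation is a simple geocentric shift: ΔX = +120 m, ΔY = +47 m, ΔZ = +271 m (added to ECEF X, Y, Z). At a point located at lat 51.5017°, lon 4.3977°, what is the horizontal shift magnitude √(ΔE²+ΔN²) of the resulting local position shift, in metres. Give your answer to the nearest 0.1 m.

The local east axis at (φ, λ) is (−sin λ, cos λ, 0), so ΔE = −sin(4.3977°)·120 + cos(4.3977°)·47 = 37.66 m.
The local north axis is (−sin φ cos λ, −sin φ sin λ, cos φ), giving ΔN = -93.639 − 2.821 + 168.695 = 72.24 m.
Horizontal magnitude = √(ΔE² + ΔN²) = √(37.66² + 72.24²) = 81.46 m.

81.5 m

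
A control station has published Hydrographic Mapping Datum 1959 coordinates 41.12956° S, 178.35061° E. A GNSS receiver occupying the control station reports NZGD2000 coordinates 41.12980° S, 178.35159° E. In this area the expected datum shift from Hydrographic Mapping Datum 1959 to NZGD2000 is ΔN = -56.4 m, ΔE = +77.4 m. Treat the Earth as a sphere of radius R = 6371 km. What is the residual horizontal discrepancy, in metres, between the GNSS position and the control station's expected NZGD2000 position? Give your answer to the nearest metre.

30 m

Observed coordinate differences: Δφ = -0.00024°, Δλ = +0.00098°.
Converting to metres (1° lat = 111195 m, cos φ = 0.753224): observed ΔN = -26.7 m, observed ΔE = 82.1 m.
Subtracting the expected shift leaves a residual of -26.7 − (-56.4) = 29.7 m north and 82.1 − (77.4) = 4.7 m east.
Residual distance = √(29.7² + 4.7²) = 30.1 m.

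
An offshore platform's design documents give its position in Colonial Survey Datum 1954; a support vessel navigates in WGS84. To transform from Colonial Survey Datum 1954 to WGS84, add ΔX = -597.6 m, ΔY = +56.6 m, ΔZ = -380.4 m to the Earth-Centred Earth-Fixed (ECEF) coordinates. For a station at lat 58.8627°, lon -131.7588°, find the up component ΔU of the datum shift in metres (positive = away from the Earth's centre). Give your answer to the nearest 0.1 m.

At φ = 58.8627°, λ = -131.7588°: sin φ = 0.855931, cos φ = 0.517091, sin λ = -0.745955, cos λ = -0.665996.
ΔU = cos φ cos λ·ΔX + cos φ sin λ·ΔY + sin φ·ΔZ = (0.517091)(-0.665996)(-597.6) + (0.517091)(-0.745955)(56.6) + (0.855931)(-380.4) = -141.63 m.

ΔU = -141.6 m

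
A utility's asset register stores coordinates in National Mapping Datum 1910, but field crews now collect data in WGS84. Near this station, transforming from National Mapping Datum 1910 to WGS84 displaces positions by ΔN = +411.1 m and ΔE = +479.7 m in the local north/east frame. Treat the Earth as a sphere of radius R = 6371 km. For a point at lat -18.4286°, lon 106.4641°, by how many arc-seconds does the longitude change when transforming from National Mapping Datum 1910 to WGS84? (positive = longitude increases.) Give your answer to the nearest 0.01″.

Δλ = 16.37″

At latitude -18.4286°, cos φ = 0.948718.
One radian of longitude at latitude φ spans R cos φ, so Δλ = ΔE / (R cos φ) = 479.7 / (6371000 × 0.948718) = 7.9364e-05 rad = 16.370″.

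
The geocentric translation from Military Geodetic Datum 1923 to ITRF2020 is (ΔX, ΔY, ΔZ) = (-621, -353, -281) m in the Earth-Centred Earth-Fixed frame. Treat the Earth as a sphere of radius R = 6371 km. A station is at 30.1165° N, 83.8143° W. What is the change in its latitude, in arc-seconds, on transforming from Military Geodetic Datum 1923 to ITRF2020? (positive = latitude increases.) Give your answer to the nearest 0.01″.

Δφ = -12.48″

sin φ = 0.501760, cos φ = 0.865007, sin λ = -0.994178, cos λ = 0.107751.
North component: ΔN = −sin φ cos λ·ΔX − sin φ sin λ·ΔY + cos φ·ΔZ = −(0.501760)(0.107751)(-621) − (0.501760)(-0.994178)(-353) + (0.865007)(-281) = -385.58 m.
1° of latitude spans πR/180 = 111195 m, so Δφ = -385.58 / 111195 × 3600 = -12.483″.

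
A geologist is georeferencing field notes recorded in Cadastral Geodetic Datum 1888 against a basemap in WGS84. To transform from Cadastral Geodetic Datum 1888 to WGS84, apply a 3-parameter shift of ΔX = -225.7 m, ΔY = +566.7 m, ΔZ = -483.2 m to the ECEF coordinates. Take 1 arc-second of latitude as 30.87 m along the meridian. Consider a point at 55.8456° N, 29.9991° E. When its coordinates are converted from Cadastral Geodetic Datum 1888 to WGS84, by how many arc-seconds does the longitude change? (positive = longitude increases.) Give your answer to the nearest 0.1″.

Δλ = 34.8″

sin φ = 0.827528, cos φ = 0.561425, sin λ = 0.499986, cos λ = 0.866033.
East component: ΔE = −sin λ·ΔX + cos λ·ΔY = −(0.499986)(-225.7) + (0.866033)(566.7) = 603.63 m.
1° of latitude spans 3600 × 30.87 = 111132 m; at latitude φ, 1° of longitude spans that × cos φ = 62392.3 m, so Δλ = 603.63 / 62392.3 × 3600 = 34.829″.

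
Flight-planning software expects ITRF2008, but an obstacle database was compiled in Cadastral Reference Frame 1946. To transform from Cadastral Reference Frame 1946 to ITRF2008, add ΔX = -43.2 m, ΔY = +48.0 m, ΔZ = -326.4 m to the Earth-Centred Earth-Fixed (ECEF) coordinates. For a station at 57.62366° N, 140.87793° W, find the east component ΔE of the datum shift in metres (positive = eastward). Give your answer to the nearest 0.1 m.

ΔE = -64.5 m

The local east axis at (φ, λ) is (−sin λ, cos λ, 0), so ΔE = −sin(-140.87793°)·(-43.2) + cos(-140.87793°)·48.0 = -64.50 m.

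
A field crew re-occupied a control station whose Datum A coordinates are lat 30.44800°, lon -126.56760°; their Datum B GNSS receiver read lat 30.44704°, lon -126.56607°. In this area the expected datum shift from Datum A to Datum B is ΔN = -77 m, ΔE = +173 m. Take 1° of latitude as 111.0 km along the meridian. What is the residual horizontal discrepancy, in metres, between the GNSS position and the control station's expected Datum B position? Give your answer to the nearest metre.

Observed coordinate differences: Δφ = -0.00096°, Δλ = +0.00153°.
Converting to metres (1° lat = 111000 m, cos φ = 0.862089): observed ΔN = -106.6 m, observed ΔE = 146.4 m.
Subtracting the expected shift leaves a residual of -106.6 − (-77) = -29.6 m north and 146.4 − (173) = -26.6 m east.
Residual distance = √((-29.6)² + (-26.6)²) = 39.8 m.

40 m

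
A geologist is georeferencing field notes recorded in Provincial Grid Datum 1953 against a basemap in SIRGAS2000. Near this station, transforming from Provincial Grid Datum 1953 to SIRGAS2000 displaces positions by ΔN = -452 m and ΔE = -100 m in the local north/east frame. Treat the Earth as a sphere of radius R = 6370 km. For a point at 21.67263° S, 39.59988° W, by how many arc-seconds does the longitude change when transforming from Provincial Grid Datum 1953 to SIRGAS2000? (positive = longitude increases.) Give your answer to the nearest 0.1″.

Δλ = -3.5″

At latitude -21.67263°, cos φ = 0.929309.
One radian of longitude at latitude φ spans R cos φ, so Δλ = ΔE / (R cos φ) = -100.0 / (6370000 × 0.929309) = -1.6893e-05 rad = -3.484″.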